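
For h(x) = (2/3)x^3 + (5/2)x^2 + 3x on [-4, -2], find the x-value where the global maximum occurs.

The derivative is 2x^2 + 5x + 3, which has no zeros in [-4, -2].
Compare values at every candidate in [-4, -2]: h(-4) = -44/3, h(-2) = -4/3.
The maximum over the interval is -4/3, attained at x = -2.

-2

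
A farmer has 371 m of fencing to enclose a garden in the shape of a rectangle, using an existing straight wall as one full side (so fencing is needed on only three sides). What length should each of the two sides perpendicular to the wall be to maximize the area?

371/4

Let the sides perpendicular to the wall have length x and the parallel side y, so 2x + y = 371 and the area is A = xy = x(371 − 2x).
A'(x) = 371 − 4x = 0 gives x = 371/4, and A''(x) = −4 < 0 confirms a maximum.
Then y = 371 − 2·371/4 = 371/2 and A = 137641/8.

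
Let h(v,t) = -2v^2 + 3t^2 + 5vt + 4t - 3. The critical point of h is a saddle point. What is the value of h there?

-179/49

∂h/∂v = -4v + 5t = 0 and ∂h/∂t = 5v + 6t + 4 = 0, so (v, t) = (-20/49, -16/49).
The Hessian has h_{vv} = -4, h_{tt} = 6, h_{vt} = 5, giving D = -49 < 0, so the point is a saddle point.
h(-20/49, -16/49) = -179/49.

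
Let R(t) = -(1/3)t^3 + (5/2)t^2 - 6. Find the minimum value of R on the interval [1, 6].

The derivative is -t^2 + 5t, whose only zero in [1, 6] is t = 5.
Candidates: R(1) = -23/6,  R(5) = 89/6,  R(6) = 12.
Hence the absolute minimum is -23/6 at t = 1.

-23/6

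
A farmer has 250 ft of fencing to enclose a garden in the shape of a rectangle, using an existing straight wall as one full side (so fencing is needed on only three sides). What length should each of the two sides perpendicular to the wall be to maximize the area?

Let the sides perpendicular to the wall have length x and the parallel side y, so 2x + y = 250 and the area is A = xy = x(250 − 2x).
A'(x) = 250 − 4x = 0 gives x = 125/2, and A''(x) = −4 < 0 confirms a maximum.
Then y = 250 − 2·125/2 = 125 and A = 15625/2.

125/2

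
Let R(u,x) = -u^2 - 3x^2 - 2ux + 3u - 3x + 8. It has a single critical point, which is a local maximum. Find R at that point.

59/4

∂R/∂u = -2u - 2x + 3 = 0 and ∂R/∂x = -2u - 6x - 3 = 0, so (u, x) = (3, -3/2).
The Hessian has R_{uu} = -2, R_{xx} = -6, R_{ux} = -2, giving D = 8 > 0 with R_{uu} < 0, so the point is a local maximum.
R(3, -3/2) = 59/4.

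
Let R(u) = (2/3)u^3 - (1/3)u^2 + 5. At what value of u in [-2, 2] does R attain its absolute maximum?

2

Differentiating, R'(u) = 2u^2 - (2/3)u; which vanishes at u = 0 and u = 1/3.
Evaluating at the critical points and endpoints: R(-2) = -5/3; R(0) = 5; R(1/3) = 404/81; R(2) = 9.
Hence the absolute maximum is 9 at u = 2.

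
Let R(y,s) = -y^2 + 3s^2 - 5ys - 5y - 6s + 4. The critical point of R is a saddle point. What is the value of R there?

∂R/∂y = -2y - 5s - 5 = 0 and ∂R/∂s = -5y + 6s - 6 = 0, so (y, s) = (-60/37, -13/37).
The Hessian has R_{yy} = -2, R_{ss} = 6, R_{ys} = -5, giving D = -37 < 0, so the point is a saddle point.
R(-60/37, -13/37) = 337/37.

337/37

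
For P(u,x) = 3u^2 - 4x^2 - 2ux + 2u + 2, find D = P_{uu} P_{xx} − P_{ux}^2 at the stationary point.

∂P/∂u = 6u - 2x + 2 = 0 and ∂P/∂x = -2u - 8x = 0, so (u, x) = (-4/13, 1/13).
The Hessian has P_{uu} = 6, P_{xx} = -8, P_{ux} = -2, giving D = -52 < 0, so the point is a saddle point.
D = (6)·(-8) − (-2)^2 = -52.

-52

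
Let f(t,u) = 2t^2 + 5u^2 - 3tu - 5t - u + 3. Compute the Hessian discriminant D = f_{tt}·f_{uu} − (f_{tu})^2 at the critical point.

∂f/∂t = 4t - 3u - 5 = 0 and ∂f/∂u = -3t + 10u - 1 = 0, so (t, u) = (53/31, 19/31).
The Hessian has f_{tt} = 4, f_{uu} = 10, f_{tu} = -3, giving D = 31 > 0 with f_{tt} > 0, so the point is a local minimum.
D = (4)·(10) − (-3)^2 = 31.

31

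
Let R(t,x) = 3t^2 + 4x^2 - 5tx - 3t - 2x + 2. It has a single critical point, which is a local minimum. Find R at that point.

-32/23

∂R/∂t = 6t - 5x - 3 = 0 and ∂R/∂x = -5t + 8x - 2 = 0, so (t, x) = (34/23, 27/23).
The Hessian has R_{tt} = 6, R_{xx} = 8, R_{tx} = -5, giving D = 23 > 0 with R_{tt} > 0, so the point is a local minimum.
R(34/23, 27/23) = -32/23.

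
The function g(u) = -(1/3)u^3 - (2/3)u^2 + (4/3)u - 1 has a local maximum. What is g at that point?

g'(u) = -u^2 - (4/3)u + 4/3 = 0 at u = -2, 2/3.
g''(u) = -2u - 4/3. g''(-2) = 8/3 > 0 ⇒ local minimum; g''(2/3) = -8/3 < 0 ⇒ local maximum.
Thus g has its local maximum at u = 2/3, with value -41/81.

-41/81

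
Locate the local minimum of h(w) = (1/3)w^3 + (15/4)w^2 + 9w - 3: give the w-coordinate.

h'(w) = w^2 + (15/2)w + 9 = 0 at w = -6, -3/2.
h''(w) = 2w + 15/2. h''(-6) = -9/2 < 0 ⇒ local maximum; h''(-3/2) = 9/2 > 0 ⇒ local minimum.
Thus h has its local minimum at w = -3/2, with value -147/16.

-3/2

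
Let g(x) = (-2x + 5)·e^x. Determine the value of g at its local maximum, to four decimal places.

8.9634

g'(x) = (-2)·e^x + (-2x + 5)·1·e^x = (-2x + 3)·e^x. Since e^x > 0, the only critical point is x = 3/2.
g''(3/2) has the same sign as -2 < 0, so this is a local maximum.
g(3/2) = (2)·e^(3/2) ≈ 8.9634.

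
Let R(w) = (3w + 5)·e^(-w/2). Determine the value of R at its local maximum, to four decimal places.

5.0789

R'(w) = 3·e^(-w/2) + (3w + 5)·(-1/2)·e^(-w/2) = (-(3/2)w + 1/2)·e^(-w/2). Since e^(-w/2) > 0, the only critical point is w = 1/3.
R''(1/3) has the same sign as -3/2 < 0, so this is a local maximum.
R(1/3) = (6)·e^(-1/6) ≈ 5.0789.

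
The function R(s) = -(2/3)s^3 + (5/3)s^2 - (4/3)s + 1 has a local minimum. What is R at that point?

53/81

R'(s) = -2s^2 + (10/3)s - 4/3 = 0 at s = 2/3, 1.
Since R''(s) = -4s + 10/3, we get R''(2/3) = 2/3 > 0 ⇒ local minimum; R''(1) = -2/3 < 0 ⇒ local maximum.
Thus R has its local minimum at s = 2/3, with value 53/81.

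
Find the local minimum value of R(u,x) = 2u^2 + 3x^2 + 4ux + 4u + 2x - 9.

∂R/∂u = 4u + 4x + 4 = 0 and ∂R/∂x = 4u + 6x + 2 = 0, so (u, x) = (-2, 1).
The Hessian has R_{uu} = 4, R_{xx} = 6, R_{ux} = 4, giving D = 8 > 0 with R_{uu} > 0, so the point is a local minimum.
R(-2, 1) = -12.

-12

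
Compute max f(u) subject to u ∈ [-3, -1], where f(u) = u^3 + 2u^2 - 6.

Differentiating, f'(u) = 3u^2 + 4u; whose only zero in [-3, -1] is u = -4/3.
Candidates: f(-3) = -15,  f(-4/3) = -130/27,  f(-1) = -5.
Hence the absolute maximum is -130/27 at u = -4/3.

-130/27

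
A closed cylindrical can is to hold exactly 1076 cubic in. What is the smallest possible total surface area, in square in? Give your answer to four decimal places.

With radius r and height h, πr²h = 1076 so h = 1076/(πr²), and S(r) = 2πr² + 2πrh = 2πr² + 2·1076/r.
S'(r) = 4πr − 2·1076/r² = 0 ⇒ r³ = 1076/(2π), so r ≈ 5.5532 and h = 2r ≈ 11.1064.
S''(r) = 4π + 4·1076/r³ > 0, so this is the minimum; S ≈ 581.2854.

581.2854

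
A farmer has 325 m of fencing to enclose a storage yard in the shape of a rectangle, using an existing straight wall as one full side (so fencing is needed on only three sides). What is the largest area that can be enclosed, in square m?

105625/8

Let the sides perpendicular to the wall have length x and the parallel side y, so 2x + y = 325 and the area is A = xy = x(325 − 2x).
A'(x) = 325 − 4x = 0 gives x = 325/4, and A''(x) = −4 < 0 confirms a maximum.
Then y = 325 − 2·325/4 = 325/2 and A = 105625/8.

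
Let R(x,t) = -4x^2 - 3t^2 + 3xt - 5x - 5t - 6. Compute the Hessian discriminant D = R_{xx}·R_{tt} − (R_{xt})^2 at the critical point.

39

∂R/∂x = -8x + 3t - 5 = 0 and ∂R/∂t = 3x - 6t - 5 = 0, so (x, t) = (-15/13, -55/39).
The Hessian has R_{xx} = -8, R_{tt} = -6, R_{xt} = 3, giving D = 39 > 0 with R_{xx} < 0, so the point is a local maximum.
D = (-8)·(-6) − (3)^2 = 39.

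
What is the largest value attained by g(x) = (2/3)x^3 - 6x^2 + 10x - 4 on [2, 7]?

2/3

Differentiating, g'(x) = 2x^2 - 12x + 10; whose only zero in [2, 7] is x = 5.
Candidates: g(2) = -8/3, g(5) = -62/3, g(7) = 2/3.
Hence the absolute maximum is 2/3 at x = 7.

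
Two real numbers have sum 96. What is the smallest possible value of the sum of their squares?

With a + b = 96, a^2 + b^2 = a^2 + (96 − a)^2.
The derivative 2a − 2(96 − a) = 4a − 192 vanishes at a = 48; second derivative 4 > 0, a minimum.
The minimum is 2·(48)^2 = 4608.

4608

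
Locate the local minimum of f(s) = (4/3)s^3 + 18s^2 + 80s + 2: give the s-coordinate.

Critical points: f'(s) = 4s^2 + 36s + 80 vanishes at s = -5, -4.
Second-derivative test with f''(s) = 8s + 36: f''(-5) = -4 < 0 ⇒ local maximum; f''(-4) = 4 > 0 ⇒ local minimum.
So the local minimum value is f(-4) = -346/3.

-4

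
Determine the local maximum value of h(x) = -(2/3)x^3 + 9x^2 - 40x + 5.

h'(x) = -2x^2 + 18x - 40 = 0 at x = 4, 5.
h''(x) = -4x + 18. h''(4) = 2 > 0 ⇒ local minimum; h''(5) = -2 < 0 ⇒ local maximum.
Thus h has its local maximum at x = 5, with value -160/3.

-160/3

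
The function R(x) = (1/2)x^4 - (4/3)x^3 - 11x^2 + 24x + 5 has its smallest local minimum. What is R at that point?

-179/2

Critical points: R'(x) = 2x^3 - 4x^2 - 22x + 24 vanishes at x = -3, 1, 4.
R''(x) = 6x^2 - 8x - 22. R''(-3) = 56 > 0 ⇒ local minimum; R''(1) = -24 < 0 ⇒ local maximum; R''(4) = 42 > 0 ⇒ local minimum.
Thus R has its smallest local minimum at x = -3, with value -179/2.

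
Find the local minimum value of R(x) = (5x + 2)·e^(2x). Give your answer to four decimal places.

-0.4132

By the product rule, R'(x) = (10x + 9)·e^(2x). Since e^(2x) > 0, the only critical point is x = -9/10.
R''(-9/10) has the same sign as 10 > 0, so this is a local minimum.
R(-9/10) = (-5/2)·e^(-9/5) ≈ -0.4132.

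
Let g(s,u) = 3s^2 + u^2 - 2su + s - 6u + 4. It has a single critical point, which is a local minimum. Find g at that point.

∂g/∂s = 6s - 2u + 1 = 0 and ∂g/∂u = -2s + 2u - 6 = 0, so (s, u) = (5/4, 17/4).
The Hessian has g_{ss} = 6, g_{uu} = 2, g_{su} = -2, giving D = 8 > 0 with g_{ss} > 0, so the point is a local minimum.
g(5/4, 17/4) = -65/8.

-65/8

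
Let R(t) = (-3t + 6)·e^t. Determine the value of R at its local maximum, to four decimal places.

By the product rule, R'(t) = (-3t + 3)·e^t. Since e^t > 0, the only critical point is t = 1.
R''(1) has the same sign as -3 < 0, so this is a local maximum.
R(1) = (3)·e^(1) ≈ 8.1548.

8.1548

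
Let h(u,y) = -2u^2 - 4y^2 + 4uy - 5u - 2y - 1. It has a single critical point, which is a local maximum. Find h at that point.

∂h/∂u = -4u + 4y - 5 = 0 and ∂h/∂y = 4u - 8y - 2 = 0, so (u, y) = (-3, -7/4).
The Hessian has h_{uu} = -4, h_{yy} = -8, h_{uy} = 4, giving D = 16 > 0 with h_{uu} < 0, so the point is a local maximum.
h(-3, -7/4) = 33/4.

33/4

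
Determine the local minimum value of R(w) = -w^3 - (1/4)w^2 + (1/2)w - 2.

-35/16

Critical points: R'(w) = -3w^2 - (1/2)w + 1/2 vanishes at w = -1/2, 1/3.
Second-derivative test with R''(w) = -6w - 1/2: R''(-1/2) = 5/2 > 0 ⇒ local minimum; R''(1/3) = -5/2 < 0 ⇒ local maximum.
So the local minimum value is R(-1/2) = -35/16.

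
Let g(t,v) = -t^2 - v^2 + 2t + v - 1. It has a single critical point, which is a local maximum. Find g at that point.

1/4

∂g/∂t = -2t + 2 = 0 and ∂g/∂v = -2v + 1 = 0, so (t, v) = (1, 1/2).
The Hessian has g_{tt} = -2, g_{vv} = -2, g_{tv} = 0, giving D = 4 > 0 with g_{tt} < 0, so the point is a local maximum.
g(1, 1/2) = 1/4.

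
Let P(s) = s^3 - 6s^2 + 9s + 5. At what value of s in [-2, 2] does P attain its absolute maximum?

P'(s) = 3s^2 - 12s + 9, whose only zero in [-2, 2] is s = 1.
Candidates: P(-2) = -45; P(1) = 9; P(2) = 7.
So the maximum is P(1) = 9.

1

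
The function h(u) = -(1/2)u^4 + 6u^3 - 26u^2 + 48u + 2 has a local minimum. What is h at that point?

67/2

Critical points: h'(u) = -2u^3 + 18u^2 - 52u + 48 vanishes at u = 2, 3, 4.
Since h''(u) = -6u^2 + 36u - 52, we get h''(2) = -4 < 0 ⇒ local maximum; h''(3) = 2 > 0 ⇒ local minimum; h''(4) = -4 < 0 ⇒ local maximum.
Thus h has its local minimum at u = 3, with value 67/2.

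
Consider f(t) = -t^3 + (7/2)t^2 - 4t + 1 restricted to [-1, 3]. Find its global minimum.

-13/2

Differentiating, f'(t) = -3t^2 + 7t - 4; which vanishes at t = 1 and t = 4/3.
Candidates: f(-1) = 19/2,  f(1) = -1/2,  f(4/3) = -13/27,  f(3) = -13/2.
So the minimum is f(3) = -13/2.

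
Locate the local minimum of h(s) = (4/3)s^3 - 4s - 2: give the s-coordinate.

Critical points: h'(s) = 4s^2 - 4 vanishes at s = -1, 1.
h''(s) = 8s. h''(-1) = -8 < 0 ⇒ local maximum; h''(1) = 8 > 0 ⇒ local minimum.
So the local minimum value is h(1) = -14/3.

1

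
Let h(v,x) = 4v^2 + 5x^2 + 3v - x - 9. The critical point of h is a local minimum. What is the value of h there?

-769/80

∂h/∂v = 8v + 3 = 0 and ∂h/∂x = 10x - 1 = 0, so (v, x) = (-3/8, 1/10).
The Hessian has h_{vv} = 8, h_{xx} = 10, h_{vx} = 0, giving D = 80 > 0 with h_{vv} > 0, so the point is a local minimum.
h(-3/8, 1/10) = -769/80.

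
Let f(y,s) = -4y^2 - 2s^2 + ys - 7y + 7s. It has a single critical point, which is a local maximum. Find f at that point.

245/31

∂f/∂y = -8y + s - 7 = 0 and ∂f/∂s = y - 4s + 7 = 0, so (y, s) = (-21/31, 49/31).
The Hessian has f_{yy} = -8, f_{ss} = -4, f_{ys} = 1, giving D = 31 > 0 with f_{yy} < 0, so the point is a local maximum.
f(-21/31, 49/31) = 245/31.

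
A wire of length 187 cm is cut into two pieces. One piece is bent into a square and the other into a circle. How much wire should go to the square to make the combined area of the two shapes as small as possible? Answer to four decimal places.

Let x be the length used for the square. Square side x/4; circle radius (187−x)/(2π).
A(x) = (x/4)² + π·((187−x)/(2π))² = x²/16 + (187−x)²/(4π) for 0 ≤ x ≤ 187. A'(x) = x/8 − (187−x)/(2π) = 0 gives x = 4·187/(π+4) ≈ 104.7385.
A'' = 1/8 + 1/(2π) > 0, so this gives the minimum combined area; x ≈ 104.7385 cm to the square.

104.7385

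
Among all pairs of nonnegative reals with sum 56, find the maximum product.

With x + y = 56, the product is P(x) = x(56 − x).
P'(x) = 56 − 2x = 0 gives x = 28; P'' = −2 < 0, so this is the maximum.
P = 28·28 = 784.

784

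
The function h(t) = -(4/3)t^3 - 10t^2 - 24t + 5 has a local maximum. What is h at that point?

Critical points: h'(t) = -4t^2 - 20t - 24 vanishes at t = -3, -2.
Second-derivative test with h''(t) = -8t - 20: h''(-3) = 4 > 0 ⇒ local minimum; h''(-2) = -4 < 0 ⇒ local maximum.
The local maximum is h(-2) = 71/3.

71/3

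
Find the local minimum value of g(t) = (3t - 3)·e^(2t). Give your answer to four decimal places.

-4.0774

Differentiating with the product rule gives g'(t) = (6t - 3)·e^(2t). Since e^(2t) > 0, the only critical point is t = 1/2.
g''(1/2) has the same sign as 6 > 0, so this is a local minimum.
g(1/2) = (-3/2)·e^(1) ≈ -4.0774.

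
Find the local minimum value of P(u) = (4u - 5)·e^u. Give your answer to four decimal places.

-5.1361

Differentiating with the product rule gives P'(u) = (4u - 1)·e^u. Since e^u > 0, the only critical point is u = 1/4.
P''(1/4) has the same sign as 4 > 0, so this is a local minimum.
P(1/4) = (-4)·e^(1/4) ≈ -5.1361.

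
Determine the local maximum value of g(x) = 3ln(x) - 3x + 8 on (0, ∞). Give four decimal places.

5.0000

g'(x) = 3/x − 3 = 0 gives x = 1.
g''(x) = -3/x², which is negative for x > 0, so this is a local maximum.
g(1) = 3·ln(1) - 3 + 8 ≈ 5.0000.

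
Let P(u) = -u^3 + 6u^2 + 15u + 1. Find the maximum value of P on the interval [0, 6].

Differentiating, P'(u) = -3u^2 + 12u + 15; whose only zero in [0, 6] is u = 5.
Candidates: P(0) = 1,  P(5) = 101,  P(6) = 91.
The maximum over the interval is 101, attained at u = 5.

101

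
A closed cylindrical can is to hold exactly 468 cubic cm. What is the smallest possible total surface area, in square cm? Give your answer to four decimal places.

333.6915

With radius r and height h, πr²h = 468 so h = 468/(πr²), and S(r) = 2πr² + 2πrh = 2πr² + 2·468/r.
S'(r) = 4πr − 2·468/r² = 0 ⇒ r³ = 468/(2π), so r ≈ 4.2075 and h = 2r ≈ 8.4150.
S''(r) = 4π + 4·468/r³ > 0, so this is the minimum; S ≈ 333.6915.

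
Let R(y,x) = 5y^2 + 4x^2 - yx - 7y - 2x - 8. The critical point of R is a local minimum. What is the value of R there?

-862/79

∂R/∂y = 10y - x - 7 = 0 and ∂R/∂x = -y + 8x - 2 = 0, so (y, x) = (58/79, 27/79).
The Hessian has R_{yy} = 10, R_{xx} = 8, R_{yx} = -1, giving D = 79 > 0 with R_{yy} > 0, so the point is a local minimum.
R(58/79, 27/79) = -862/79.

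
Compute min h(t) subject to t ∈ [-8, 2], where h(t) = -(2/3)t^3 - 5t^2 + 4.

-113/3

h'(t) = -2t^2 - 10t, which vanishes at t = -5 and t = 0.
Candidates: h(-8) = 76/3, h(-5) = -113/3, h(0) = 4, h(2) = -64/3.
The minimum over the interval is -113/3, attained at t = -5.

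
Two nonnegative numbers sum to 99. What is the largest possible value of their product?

9801/4

With x + y = 99, the product is P(x) = x(99 − x).
P'(x) = 99 − 2x = 0 gives x = 99/2; P'' = −2 < 0, so this is the maximum.
P = 99/2·99/2 = 9801/4.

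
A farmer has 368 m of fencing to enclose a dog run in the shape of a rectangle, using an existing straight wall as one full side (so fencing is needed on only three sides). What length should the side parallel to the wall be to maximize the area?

184

Let the sides perpendicular to the wall have length x and the parallel side y, so 2x + y = 368 and the area is A = xy = x(368 − 2x).
A'(x) = 368 − 4x = 0 gives x = 92, and A''(x) = −4 < 0 confirms a maximum.
Then y = 368 − 2·92 = 184 and A = 16928.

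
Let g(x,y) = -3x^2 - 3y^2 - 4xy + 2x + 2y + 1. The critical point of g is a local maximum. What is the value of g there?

7/5

∂g/∂x = -6x - 4y + 2 = 0 and ∂g/∂y = -4x - 6y + 2 = 0, so (x, y) = (1/5, 1/5).
The Hessian has g_{xx} = -6, g_{yy} = -6, g_{xy} = -4, giving D = 20 > 0 with g_{xx} < 0, so the point is a local maximum.
g(1/5, 1/5) = 7/5.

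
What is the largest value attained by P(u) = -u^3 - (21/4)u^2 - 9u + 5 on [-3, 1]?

The derivative is -3u^2 - (21/2)u - 9, which vanishes at u = -2 and u = -3/2.
Evaluating at the critical points and endpoints: P(-3) = 47/4; P(-2) = 10; P(-3/2) = 161/16; P(1) = -41/4.
So the maximum is P(-3) = 47/4.

47/4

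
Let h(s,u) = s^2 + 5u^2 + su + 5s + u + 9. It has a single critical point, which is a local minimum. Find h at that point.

∂h/∂s = 2s + u + 5 = 0 and ∂h/∂u = s + 10u + 1 = 0, so (s, u) = (-49/19, 3/19).
The Hessian has h_{ss} = 2, h_{uu} = 10, h_{su} = 1, giving D = 19 > 0 with h_{ss} > 0, so the point is a local minimum.
h(-49/19, 3/19) = 50/19.

50/19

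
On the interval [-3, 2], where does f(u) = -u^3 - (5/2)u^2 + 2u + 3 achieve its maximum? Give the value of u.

f'(u) = -3u^2 - 5u + 2, which vanishes at u = -2 and u = 1/3.
Candidates: f(-3) = 3/2,  f(-2) = -3,  f(1/3) = 181/54,  f(2) = -11.
The maximum over the interval is 181/54, attained at u = 1/3.

1/3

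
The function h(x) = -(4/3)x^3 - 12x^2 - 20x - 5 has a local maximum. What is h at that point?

13/3

h'(x) = -4x^2 - 24x - 20. Setting h'(x) = 0 gives x ∈ {-5, -1}.
h''(x) = -8x - 24. h''(-5) = 16 > 0 ⇒ local minimum; h''(-1) = -16 < 0 ⇒ local maximum.
So the local maximum value is h(-1) = 13/3.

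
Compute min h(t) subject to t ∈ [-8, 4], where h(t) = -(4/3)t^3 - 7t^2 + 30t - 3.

-484/3

Differentiating, h'(t) = -4t^2 - 14t + 30; which vanishes at t = -5 and t = 3/2.
Candidates: h(-8) = -25/3,  h(-5) = -484/3,  h(3/2) = 87/4,  h(4) = -241/3.
The minimum over the interval is -484/3, attained at t = -5.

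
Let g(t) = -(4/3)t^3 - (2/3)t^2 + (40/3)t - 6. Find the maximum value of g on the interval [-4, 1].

46/3

The derivative is -4t^2 - (4/3)t + 40/3, whose only zero in [-4, 1] is t = -2.
Candidates: g(-4) = 46/3, g(-2) = -74/3, g(1) = 16/3.
So the maximum is g(-4) = 46/3.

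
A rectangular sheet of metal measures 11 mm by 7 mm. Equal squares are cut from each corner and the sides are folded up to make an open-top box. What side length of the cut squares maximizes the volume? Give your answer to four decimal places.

With cut size x, the volume is V(x) = x(11 − 2x)(7 − 2x) for 0 < x < 3.5.
V'(x) = 12x^2 − 72x + 77. Setting V'(x) = 0 gives x ≈ 1.3927 (the root in (0, 3.5)).
V''(x) = 24x − 72 is negative there, so this is the maximum; V ≈ 48.2170.

1.3927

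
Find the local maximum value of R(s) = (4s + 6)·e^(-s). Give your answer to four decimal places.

6.5949

By the product rule, R'(s) = (-4s - 2)·e^(-s). Since e^(-s) > 0, the only critical point is s = -1/2.
R''(-1/2) has the same sign as -4 < 0, so this is a local maximum.
R(-1/2) = (4)·e^(1/2) ≈ 6.5949.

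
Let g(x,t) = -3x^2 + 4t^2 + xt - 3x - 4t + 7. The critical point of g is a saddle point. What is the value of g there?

∂g/∂x = -6x + t - 3 = 0 and ∂g/∂t = x + 8t - 4 = 0, so (x, t) = (-20/49, 27/49).
The Hessian has g_{xx} = -6, g_{tt} = 8, g_{xt} = 1, giving D = -49 < 0, so the point is a saddle point.
g(-20/49, 27/49) = 319/49.

319/49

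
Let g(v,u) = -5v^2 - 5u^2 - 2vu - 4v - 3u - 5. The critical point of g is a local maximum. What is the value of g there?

∂g/∂v = -10v - 2u - 4 = 0 and ∂g/∂u = -2v - 10u - 3 = 0, so (v, u) = (-17/48, -11/48).
The Hessian has g_{vv} = -10, g_{uu} = -10, g_{vu} = -2, giving D = 96 > 0 with g_{vv} < 0, so the point is a local maximum.
g(-17/48, -11/48) = -379/96.

-379/96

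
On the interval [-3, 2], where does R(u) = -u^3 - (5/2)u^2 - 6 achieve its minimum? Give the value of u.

R'(u) = -3u^2 - 5u, which vanishes at u = -5/3 and u = 0.
Compare values at every candidate in [-3, 2]: R(-3) = -3/2; R(-5/3) = -449/54; R(0) = -6; R(2) = -24.
So the minimum is R(2) = -24.

2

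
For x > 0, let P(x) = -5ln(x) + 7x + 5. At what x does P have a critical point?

5/7

P'(x) = -5/x + 7 = 0 gives x = 5/7.
P''(x) = 5/x², which is positive for x > 0, so this is a local minimum.
P(5/7) = -5·ln(5/7) + 5 + 5 ≈ 11.6824.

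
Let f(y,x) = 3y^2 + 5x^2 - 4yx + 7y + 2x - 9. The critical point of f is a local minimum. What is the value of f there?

∂f/∂y = 6y - 4x + 7 = 0 and ∂f/∂x = -4y + 10x + 2 = 0, so (y, x) = (-39/22, -10/11).
The Hessian has f_{yy} = 6, f_{xx} = 10, f_{yx} = -4, giving D = 44 > 0 with f_{yy} > 0, so the point is a local minimum.
f(-39/22, -10/11) = -709/44.

-709/44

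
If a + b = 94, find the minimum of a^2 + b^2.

4418

With a + b = 94, a^2 + b^2 = a^2 + (94 − a)^2.
The derivative 2a − 2(94 − a) = 4a − 188 vanishes at a = 47; second derivative 4 > 0, a minimum.
The minimum is 2·(47)^2 = 4418.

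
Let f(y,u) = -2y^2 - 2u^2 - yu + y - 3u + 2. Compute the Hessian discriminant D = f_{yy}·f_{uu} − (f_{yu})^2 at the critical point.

15

∂f/∂y = -4y - u + 1 = 0 and ∂f/∂u = -y - 4u - 3 = 0, so (y, u) = (7/15, -13/15).
The Hessian has f_{yy} = -4, f_{uu} = -4, f_{yu} = -1, giving D = 15 > 0 with f_{yy} < 0, so the point is a local maximum.
D = (-4)·(-4) − (-1)^2 = 15.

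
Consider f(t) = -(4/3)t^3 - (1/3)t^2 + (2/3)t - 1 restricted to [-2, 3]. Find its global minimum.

Differentiating, f'(t) = -4t^2 - (2/3)t + 2/3; which vanishes at t = -1/2 and t = 1/3.
Compare values at every candidate in [-2, 3]: f(-2) = 7,  f(-1/2) = -5/4,  f(1/3) = -70/81,  f(3) = -38.
So the minimum is f(3) = -38.

-38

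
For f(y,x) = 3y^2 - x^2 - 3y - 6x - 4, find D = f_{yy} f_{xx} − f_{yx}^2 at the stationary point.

∂f/∂y = 6y - 3 = 0 and ∂f/∂x = -2x - 6 = 0, so (y, x) = (1/2, -3).
The Hessian has f_{yy} = 6, f_{xx} = -2, f_{yx} = 0, giving D = -12 < 0, so the point is a saddle point.
D = (6)·(-2) − (0)^2 = -12.

-12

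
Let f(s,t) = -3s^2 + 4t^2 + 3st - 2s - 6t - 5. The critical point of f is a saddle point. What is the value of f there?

-413/57

∂f/∂s = -6s + 3t - 2 = 0 and ∂f/∂t = 3s + 8t - 6 = 0, so (s, t) = (2/57, 14/19).
The Hessian has f_{ss} = -6, f_{tt} = 8, f_{st} = 3, giving D = -57 < 0, so the point is a saddle point.
f(2/57, 14/19) = -413/57.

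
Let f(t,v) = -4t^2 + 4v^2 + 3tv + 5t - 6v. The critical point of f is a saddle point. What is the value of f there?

∂f/∂t = -8t + 3v + 5 = 0 and ∂f/∂v = 3t + 8v - 6 = 0, so (t, v) = (58/73, 33/73).
The Hessian has f_{tt} = -8, f_{vv} = 8, f_{tv} = 3, giving D = -73 < 0, so the point is a saddle point.
f(58/73, 33/73) = 46/73.

46/73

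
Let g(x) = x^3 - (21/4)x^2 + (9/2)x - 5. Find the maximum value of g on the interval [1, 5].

45/4

g'(x) = 3x^2 - (21/2)x + 9/2, whose only zero in [1, 5] is x = 3.
Compare values at every candidate in [1, 5]: g(1) = -19/4,  g(3) = -47/4,  g(5) = 45/4.
The maximum over the interval is 45/4, attained at x = 5.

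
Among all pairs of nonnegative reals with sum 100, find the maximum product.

With x + y = 100, the product is P(x) = x(100 − x).
P'(x) = 100 − 2x = 0 gives x = 50; P'' = −2 < 0, so this is the maximum.
P = 50·50 = 2500.

2500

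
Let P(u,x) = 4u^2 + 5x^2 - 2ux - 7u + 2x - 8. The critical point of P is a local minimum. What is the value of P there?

∂P/∂u = 8u - 2x - 7 = 0 and ∂P/∂x = -2u + 10x + 2 = 0, so (u, x) = (33/38, -1/38).
The Hessian has P_{uu} = 8, P_{xx} = 10, P_{ux} = -2, giving D = 76 > 0 with P_{uu} > 0, so the point is a local minimum.
P(33/38, -1/38) = -841/76.

-841/76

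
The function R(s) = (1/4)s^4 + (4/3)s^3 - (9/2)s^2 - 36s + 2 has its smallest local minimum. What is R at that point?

R'(s) = s^3 + 4s^2 - 9s - 36 = 0 at s = -4, -3, 3.
Second-derivative test with R''(s) = 3s^2 + 8s - 9: R''(-4) = 7 > 0 ⇒ local minimum; R''(-3) = -6 < 0 ⇒ local maximum; R''(3) = 42 > 0 ⇒ local minimum.
So the smallest local minimum value is R(3) = -361/4.

-361/4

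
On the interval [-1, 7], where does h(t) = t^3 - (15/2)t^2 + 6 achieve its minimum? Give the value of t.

h'(t) = 3t^2 - 15t, which vanishes at t = 0 and t = 5.
Candidates: h(-1) = -5/2; h(0) = 6; h(5) = -113/2; h(7) = -37/2.
Hence the absolute minimum is -113/2 at t = 5.

5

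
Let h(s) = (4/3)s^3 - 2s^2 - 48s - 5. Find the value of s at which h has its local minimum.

h'(s) = 4s^2 - 4s - 48. Setting h'(s) = 0 gives s ∈ {-3, 4}.
Since h''(s) = 8s - 4, we get h''(-3) = -28 < 0 ⇒ local maximum; h''(4) = 28 > 0 ⇒ local minimum.
So the local minimum value is h(4) = -431/3.

4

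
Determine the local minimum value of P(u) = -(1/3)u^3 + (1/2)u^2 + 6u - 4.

Critical points: P'(u) = -u^2 + u + 6 vanishes at u = -2, 3.
Second-derivative test with P''(u) = -2u + 1: P''(-2) = 5 > 0 ⇒ local minimum; P''(3) = -5 < 0 ⇒ local maximum.
The local minimum is P(-2) = -34/3.

-34/3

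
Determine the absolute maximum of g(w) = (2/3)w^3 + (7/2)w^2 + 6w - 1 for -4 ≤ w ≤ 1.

55/6

Differentiating, g'(w) = 2w^2 + 7w + 6; which vanishes at w = -2 and w = -3/2.
Evaluating at the critical points and endpoints: g(-4) = -35/3,  g(-2) = -13/3,  g(-3/2) = -35/8,  g(1) = 55/6.
So the maximum is g(1) = 55/6.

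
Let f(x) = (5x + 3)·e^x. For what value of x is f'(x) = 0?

Differentiating with the product rule gives f'(x) = (5x + 8)·e^x. Since e^x > 0, the only critical point is x = -8/5.
f''(-8/5) has the same sign as 5 > 0, so this is a local minimum.
f(-8/5) = (-5)·e^(-8/5) ≈ -1.0095.

-8/5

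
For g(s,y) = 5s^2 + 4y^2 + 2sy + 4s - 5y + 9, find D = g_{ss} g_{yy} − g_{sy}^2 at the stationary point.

76

∂g/∂s = 10s + 2y + 4 = 0 and ∂g/∂y = 2s + 8y - 5 = 0, so (s, y) = (-21/38, 29/38).
The Hessian has g_{ss} = 10, g_{yy} = 8, g_{sy} = 2, giving D = 76 > 0 with g_{ss} > 0, so the point is a local minimum.
D = (10)·(8) − (2)^2 = 76.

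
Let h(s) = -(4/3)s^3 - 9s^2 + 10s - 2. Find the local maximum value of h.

7/12

Critical points: h'(s) = -4s^2 - 18s + 10 vanishes at s = -5, 1/2.
h''(s) = -8s - 18. h''(-5) = 22 > 0 ⇒ local minimum; h''(1/2) = -22 < 0 ⇒ local maximum.
So the local maximum value is h(1/2) = 7/12.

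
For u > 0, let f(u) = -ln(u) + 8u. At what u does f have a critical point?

f'(u) = -1/u + 8 = 0 gives u = 1/8.
f''(u) = 1/u², which is positive for u > 0, so this is a local minimum.
f(1/8) = -1·ln(1/8) + 1 ≈ 3.0794.

1/8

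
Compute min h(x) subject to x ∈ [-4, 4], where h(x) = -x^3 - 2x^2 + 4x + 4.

The derivative is -3x^2 - 4x + 4, which vanishes at x = -2 and x = 2/3.
Candidates: h(-4) = 20, h(-2) = -4, h(2/3) = 148/27, h(4) = -76.
Hence the absolute minimum is -76 at x = 4.

-76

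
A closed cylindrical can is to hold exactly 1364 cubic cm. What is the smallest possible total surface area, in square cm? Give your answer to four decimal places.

With radius r and height h, πr²h = 1364 so h = 1364/(πr²), and S(r) = 2πr² + 2πrh = 2πr² + 2·1364/r.
S'(r) = 4πr − 2·1364/r² = 0 ⇒ r³ = 1364/(2π), so r ≈ 6.0101 and h = 2r ≈ 12.0201.
S''(r) = 4π + 4·1364/r³ > 0, so this is the minimum; S ≈ 680.8594.

680.8594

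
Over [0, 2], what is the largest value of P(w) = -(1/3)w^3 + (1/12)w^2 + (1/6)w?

1/16

The derivative is -w^2 + (1/6)w + 1/6, whose only zero in [0, 2] is w = 1/2.
Evaluating at the critical points and endpoints: P(0) = 0; P(1/2) = 1/16; P(2) = -2.
Hence the absolute maximum is 1/16 at w = 1/2.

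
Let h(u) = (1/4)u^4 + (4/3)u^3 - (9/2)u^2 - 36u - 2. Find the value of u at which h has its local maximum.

-3

h'(u) = u^3 + 4u^2 - 9u - 36 = 0 at u = -4, -3, 3.
Since h''(u) = 3u^2 + 8u - 9, we get h''(-4) = 7 > 0 ⇒ local minimum; h''(-3) = -6 < 0 ⇒ local maximum; h''(3) = 42 > 0 ⇒ local minimum.
The local maximum is h(-3) = 199/4.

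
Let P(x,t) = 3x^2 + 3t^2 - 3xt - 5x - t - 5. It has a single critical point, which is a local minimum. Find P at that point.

∂P/∂x = 6x - 3t - 5 = 0 and ∂P/∂t = -3x + 6t - 1 = 0, so (x, t) = (11/9, 7/9).
The Hessian has P_{xx} = 6, P_{tt} = 6, P_{xt} = -3, giving D = 27 > 0 with P_{xx} > 0, so the point is a local minimum.
P(11/9, 7/9) = -76/9.

-76/9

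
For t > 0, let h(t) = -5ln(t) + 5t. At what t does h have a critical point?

1

h'(t) = -5/t + 5 = 0 gives t = 1.
h''(t) = 5/t², which is positive for t > 0, so this is a local minimum.
h(1) = -5·ln(1) + 5 ≈ 5.0000.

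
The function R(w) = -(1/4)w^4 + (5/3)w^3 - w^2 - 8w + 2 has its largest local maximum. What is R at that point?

85/12

Critical points: R'(w) = -w^3 + 5w^2 - 2w - 8 vanishes at w = -1, 2, 4.
Since R''(w) = -3w^2 + 10w - 2, we get R''(-1) = -15 < 0 ⇒ local maximum; R''(2) = 6 > 0 ⇒ local minimum; R''(4) = -10 < 0 ⇒ local maximum.
Thus R has its largest local maximum at w = -1, with value 85/12.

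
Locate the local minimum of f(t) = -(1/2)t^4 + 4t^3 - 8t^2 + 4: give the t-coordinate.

Critical points: f'(t) = -2t^3 + 12t^2 - 16t vanishes at t = 0, 2, 4.
Second-derivative test with f''(t) = -6t^2 + 24t - 16: f''(0) = -16 < 0 ⇒ local maximum; f''(2) = 8 > 0 ⇒ local minimum; f''(4) = -16 < 0 ⇒ local maximum.
Thus f has its local minimum at t = 2, with value -4.

2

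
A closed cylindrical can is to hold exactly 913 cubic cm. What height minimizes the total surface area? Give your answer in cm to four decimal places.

10.5146

With radius r and height h, πr²h = 913 so h = 913/(πr²), and S(r) = 2πr² + 2πrh = 2πr² + 2·913/r.
S'(r) = 4πr − 2·913/r² = 0 ⇒ r³ = 913/(2π), so r ≈ 5.2573 and h = 2r ≈ 10.5146.
S''(r) = 4π + 4·913/r³ > 0, so this is the minimum; S ≈ 520.9888.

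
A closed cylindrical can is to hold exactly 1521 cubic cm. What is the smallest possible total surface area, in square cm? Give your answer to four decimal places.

732.1510

With radius r and height h, πr²h = 1521 so h = 1521/(πr²), and S(r) = 2πr² + 2πrh = 2πr² + 2·1521/r.
S'(r) = 4πr − 2·1521/r² = 0 ⇒ r³ = 1521/(2π), so r ≈ 6.2323 and h = 2r ≈ 12.4646.
S''(r) = 4π + 4·1521/r³ > 0, so this is the minimum; S ≈ 732.1510.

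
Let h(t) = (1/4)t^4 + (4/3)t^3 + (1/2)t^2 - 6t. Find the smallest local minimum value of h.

h'(t) = t^3 + 4t^2 + t - 6. Setting h'(t) = 0 gives t ∈ {-3, -2, 1}.
Second-derivative test with h''(t) = 3t^2 + 8t + 1: h''(-3) = 4 > 0 ⇒ local minimum; h''(-2) = -3 < 0 ⇒ local maximum; h''(1) = 12 > 0 ⇒ local minimum.
So the smallest local minimum value is h(1) = -47/12.

-47/12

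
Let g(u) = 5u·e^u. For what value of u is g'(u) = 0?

-1

g'(u) = 5·e^u + (5u)·1·e^u = (5u + 5)·e^u. Since e^u > 0, the only critical point is u = -1.
g''(-1) has the same sign as 5 > 0, so this is a local minimum.
g(-1) = (-5)·e^(-1) ≈ -1.8394.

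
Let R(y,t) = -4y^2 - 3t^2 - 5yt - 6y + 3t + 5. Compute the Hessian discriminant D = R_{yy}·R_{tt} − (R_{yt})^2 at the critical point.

23

∂R/∂y = -8y - 5t - 6 = 0 and ∂R/∂t = -5y - 6t + 3 = 0, so (y, t) = (-51/23, 54/23).
The Hessian has R_{yy} = -8, R_{tt} = -6, R_{yt} = -5, giving D = 23 > 0 with R_{yy} < 0, so the point is a local maximum.
D = (-8)·(-6) − (-5)^2 = 23.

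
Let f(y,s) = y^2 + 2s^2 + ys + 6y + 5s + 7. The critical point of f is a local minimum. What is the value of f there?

-18/7

∂f/∂y = 2y + s + 6 = 0 and ∂f/∂s = y + 4s + 5 = 0, so (y, s) = (-19/7, -4/7).
The Hessian has f_{yy} = 2, f_{ss} = 4, f_{ys} = 1, giving D = 7 > 0 with f_{yy} > 0, so the point is a local minimum.
f(-19/7, -4/7) = -18/7.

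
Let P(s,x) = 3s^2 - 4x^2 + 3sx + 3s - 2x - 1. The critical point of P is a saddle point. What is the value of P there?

∂P/∂s = 6s + 3x + 3 = 0 and ∂P/∂x = 3s - 8x - 2 = 0, so (s, x) = (-6/19, -7/19).
The Hessian has P_{ss} = 6, P_{xx} = -8, P_{sx} = 3, giving D = -57 < 0, so the point is a saddle point.
P(-6/19, -7/19) = -21/19.

-21/19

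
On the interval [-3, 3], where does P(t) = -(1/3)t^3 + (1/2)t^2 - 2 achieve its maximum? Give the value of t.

-3

P'(t) = -t^2 + t, which vanishes at t = 0 and t = 1.
Evaluating at the critical points and endpoints: P(-3) = 23/2,  P(0) = -2,  P(1) = -11/6,  P(3) = -13/2.
The maximum over the interval is 23/2, attained at t = -3.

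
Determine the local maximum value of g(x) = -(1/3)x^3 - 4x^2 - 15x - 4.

g'(x) = -x^2 - 8x - 15. Setting g'(x) = 0 gives x ∈ {-5, -3}.
Second-derivative test with g''(x) = -2x - 8: g''(-5) = 2 > 0 ⇒ local minimum; g''(-3) = -2 < 0 ⇒ local maximum.
The local maximum is g(-3) = 14.

14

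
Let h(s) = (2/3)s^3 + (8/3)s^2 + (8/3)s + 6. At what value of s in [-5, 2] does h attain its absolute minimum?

h'(s) = 2s^2 + (16/3)s + 8/3, which vanishes at s = -2 and s = -2/3.
Candidates: h(-5) = -24; h(-2) = 6; h(-2/3) = 422/81; h(2) = 82/3.
Hence the absolute minimum is -24 at s = -5.

-5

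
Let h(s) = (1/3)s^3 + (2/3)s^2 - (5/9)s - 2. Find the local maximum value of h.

-62/81

Critical points: h'(s) = s^2 + (4/3)s - 5/9 vanishes at s = -5/3, 1/3.
Second-derivative test with h''(s) = 2s + 4/3: h''(-5/3) = -2 < 0 ⇒ local maximum; h''(1/3) = 2 > 0 ⇒ local minimum.
So the local maximum value is h(-5/3) = -62/81.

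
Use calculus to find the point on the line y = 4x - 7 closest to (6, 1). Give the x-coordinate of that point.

38/17

Minimize D(x)^2 = (x - 6)^2 + (4x - 8)^2.
d/dx[D^2] = 2(x - 6) + 2·4·(4x - 8) = 0 ⇒ x = 38/17.
Then y = 33/17 and the distance is √(256/17) ≈ 3.8806.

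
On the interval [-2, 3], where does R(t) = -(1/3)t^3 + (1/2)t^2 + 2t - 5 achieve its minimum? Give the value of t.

-1

Differentiating, R'(t) = -t^2 + t + 2; which vanishes at t = -1 and t = 2.
Candidates: R(-2) = -13/3; R(-1) = -37/6; R(2) = -5/3; R(3) = -7/2.
Hence the absolute minimum is -37/6 at t = -1.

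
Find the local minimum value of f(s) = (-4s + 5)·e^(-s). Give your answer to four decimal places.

Differentiating with the product rule gives f'(s) = (4s - 9)·e^(-s). Since e^(-s) > 0, the only critical point is s = 9/4.
f''(9/4) has the same sign as 4 > 0, so this is a local minimum.
f(9/4) = (-4)·e^(-9/4) ≈ -0.4216.

-0.4216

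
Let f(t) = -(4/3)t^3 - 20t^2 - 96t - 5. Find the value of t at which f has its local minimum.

-6

f'(t) = -4t^2 - 40t - 96. Setting f'(t) = 0 gives t ∈ {-6, -4}.
Second-derivative test with f''(t) = -8t - 40: f''(-6) = 8 > 0 ⇒ local minimum; f''(-4) = -8 < 0 ⇒ local maximum.
So the local minimum value is f(-6) = 139.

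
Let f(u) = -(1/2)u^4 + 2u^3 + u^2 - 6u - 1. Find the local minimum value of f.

Critical points: f'(u) = -2u^3 + 6u^2 + 2u - 6 vanishes at u = -1, 1, 3.
f''(u) = -6u^2 + 12u + 2. f''(-1) = -16 < 0 ⇒ local maximum; f''(1) = 8 > 0 ⇒ local minimum; f''(3) = -16 < 0 ⇒ local maximum.
Thus f has its local minimum at u = 1, with value -9/2.

-9/2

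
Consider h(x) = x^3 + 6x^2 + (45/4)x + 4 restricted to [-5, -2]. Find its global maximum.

h'(x) = 3x^2 + 12x + 45/4, whose only zero in [-5, -2] is x = -5/2.
Evaluating at the critical points and endpoints: h(-5) = -109/4; h(-5/2) = -9/4; h(-2) = -5/2.
The maximum over the interval is -9/4, attained at x = -5/2.

-9/4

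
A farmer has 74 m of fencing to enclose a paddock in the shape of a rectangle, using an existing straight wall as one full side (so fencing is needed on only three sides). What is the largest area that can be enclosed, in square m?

1369/2

Let the sides perpendicular to the wall have length x and the parallel side y, so 2x + y = 74 and the area is A = xy = x(74 − 2x).
A'(x) = 74 − 4x = 0 gives x = 37/2, and A''(x) = −4 < 0 confirms a maximum.
Then y = 74 − 2·37/2 = 37 and A = 1369/2.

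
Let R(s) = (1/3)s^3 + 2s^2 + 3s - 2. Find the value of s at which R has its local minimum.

R'(s) = s^2 + 4s + 3. Setting R'(s) = 0 gives s ∈ {-3, -1}.
R''(s) = 2s + 4. R''(-3) = -2 < 0 ⇒ local maximum; R''(-1) = 2 > 0 ⇒ local minimum.
So the local minimum value is R(-1) = -10/3.

-1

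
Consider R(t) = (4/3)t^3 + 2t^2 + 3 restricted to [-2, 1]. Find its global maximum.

Differentiating, R'(t) = 4t^2 + 4t; which vanishes at t = -1 and t = 0.
Candidates: R(-2) = 1/3, R(-1) = 11/3, R(0) = 3, R(1) = 19/3.
Hence the absolute maximum is 19/3 at t = 1.

19/3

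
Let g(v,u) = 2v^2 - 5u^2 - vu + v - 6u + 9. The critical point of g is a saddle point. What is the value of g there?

∂g/∂v = 4v - u + 1 = 0 and ∂g/∂u = -v - 10u - 6 = 0, so (v, u) = (-16/41, -23/41).
The Hessian has g_{vv} = 4, g_{uu} = -10, g_{vu} = -1, giving D = -41 < 0, so the point is a saddle point.
g(-16/41, -23/41) = 430/41.

430/41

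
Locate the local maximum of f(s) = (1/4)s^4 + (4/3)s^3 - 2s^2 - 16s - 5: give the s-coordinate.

-2

Critical points: f'(s) = s^3 + 4s^2 - 4s - 16 vanishes at s = -4, -2, 2.
f''(s) = 3s^2 + 8s - 4. f''(-4) = 12 > 0 ⇒ local minimum; f''(-2) = -8 < 0 ⇒ local maximum; f''(2) = 24 > 0 ⇒ local minimum.
So the local maximum value is f(-2) = 37/3.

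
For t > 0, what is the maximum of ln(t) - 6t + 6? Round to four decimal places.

P'(t) = 1/t − 6 = 0 gives t = 1/6.
P''(t) = -1/t², which is negative for t > 0, so this is a local maximum.
P(1/6) = 1·ln(1/6) - 1 + 6 ≈ 3.2082.

3.2082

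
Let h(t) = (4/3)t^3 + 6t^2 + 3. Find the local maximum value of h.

h'(t) = 4t^2 + 12t = 0 at t = -3, 0.
h''(t) = 8t + 12. h''(-3) = -12 < 0 ⇒ local maximum; h''(0) = 12 > 0 ⇒ local minimum.
The local maximum is h(-3) = 21.

21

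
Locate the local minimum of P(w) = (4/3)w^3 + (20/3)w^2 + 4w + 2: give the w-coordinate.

Critical points: P'(w) = 4w^2 + (40/3)w + 4 vanishes at w = -3, -1/3.
Second-derivative test with P''(w) = 8w + 40/3: P''(-3) = -32/3 < 0 ⇒ local maximum; P''(-1/3) = 32/3 > 0 ⇒ local minimum.
So the local minimum value is P(-1/3) = 110/81.

-1/3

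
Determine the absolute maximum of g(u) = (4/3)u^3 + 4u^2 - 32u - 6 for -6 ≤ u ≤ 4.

302/3

The derivative is 4u^2 + 8u - 32, which vanishes at u = -4 and u = 2.
Evaluating at the critical points and endpoints: g(-6) = 42, g(-4) = 302/3, g(2) = -130/3, g(4) = 46/3.
The maximum over the interval is 302/3, attained at u = -4.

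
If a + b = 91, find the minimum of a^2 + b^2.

With a + b = 91, a^2 + b^2 = a^2 + (91 − a)^2.
The derivative 2a − 2(91 − a) = 4a − 182 vanishes at a = 91/2; second derivative 4 > 0, a minimum.
The minimum is 2·(91/2)^2 = 8281/2.

8281/2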